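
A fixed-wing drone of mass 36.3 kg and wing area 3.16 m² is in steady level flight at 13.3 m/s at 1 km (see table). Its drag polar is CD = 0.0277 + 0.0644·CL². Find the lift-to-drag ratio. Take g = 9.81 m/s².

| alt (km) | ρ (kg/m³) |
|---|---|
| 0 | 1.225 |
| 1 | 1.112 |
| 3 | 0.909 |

L/D = 10.2

At 1 km, from the table: ρ = 1.112 kg/m³.
In steady level flight, lift balances weight: W = mg = 36.3 × 9.81 = 356.1 N.
Dynamic pressure q = 0.5 × 1.112 × 13.3² = 98.35 Pa.
Required CL = L/(qS) = 356.1/(98.35·3.16) = 1.146.
CD = 0.0277 + 0.0644 × 1.146² = 0.1122.
L/D = CL/CD = 1.146 / 0.1122 = 10.2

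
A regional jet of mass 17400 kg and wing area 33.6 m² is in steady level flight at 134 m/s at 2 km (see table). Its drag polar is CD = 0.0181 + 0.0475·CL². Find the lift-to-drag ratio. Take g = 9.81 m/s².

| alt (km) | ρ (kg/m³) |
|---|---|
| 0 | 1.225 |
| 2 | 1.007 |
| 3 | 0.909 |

At 2 km, from the table: ρ = 1.007 kg/m³.
In steady level flight, lift balances weight: W = mg = 17400 × 9.81 = 1.7069×10^5 N.
Dynamic pressure q = 0.5 × 1.007 × 134² = 9041 Pa.
CL = 2W/(ρv²S) = 2×1.7069×10^5/(1.007×134²×33.6) = 0.5619.
CD = 0.0181 + 0.0475 × 0.5619² = 0.0331.
L/D = CL/CD = 0.5619 / 0.0331 = 17

L/D = 17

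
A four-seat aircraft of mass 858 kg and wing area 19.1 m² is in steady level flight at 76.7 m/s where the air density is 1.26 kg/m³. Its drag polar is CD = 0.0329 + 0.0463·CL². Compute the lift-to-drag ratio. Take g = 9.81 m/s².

In steady level flight, lift balances weight: W = mg = 858 × 9.81 = 8417 N.
q = ½ρv² = ½ × 1.26 × 76.7² = 3706 Pa.
CL = W/(q·S) = 8417 / (3706 × 19.1) = 0.1189.
CD = 0.0329 + 0.0463 × 0.1189² = 0.03355.
L/D = CL/CD = 0.1189 / 0.03355 = 3.54

L/D = 3.54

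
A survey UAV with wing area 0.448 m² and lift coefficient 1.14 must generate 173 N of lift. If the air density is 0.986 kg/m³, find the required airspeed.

L = ½ρv²S·CL ⇒ v = √(2L/(ρ·S·CL))
v = √(2 × 173 / (0.986 × 0.448 × 1.14)) = √687.1 = 26.2 m/s

v = 26.2 m/s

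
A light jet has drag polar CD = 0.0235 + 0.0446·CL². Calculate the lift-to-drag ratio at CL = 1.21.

CD = 0.0235 + 0.0446 × 1.21² = 0.0888
L/D = CL/CD = 1.21 / 0.0888 = 13.6

L/D = 13.6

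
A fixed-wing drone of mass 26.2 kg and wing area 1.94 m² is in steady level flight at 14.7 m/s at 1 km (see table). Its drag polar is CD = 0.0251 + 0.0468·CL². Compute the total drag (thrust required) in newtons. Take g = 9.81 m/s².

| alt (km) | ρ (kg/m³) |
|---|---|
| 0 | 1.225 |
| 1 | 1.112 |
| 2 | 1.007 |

At 1 km, from the table: ρ = 1.112 kg/m³.
Weight W = mg = 26.2 × 9.81 = 257.02 N; in level flight L = W.
Dynamic pressure q = 0.5 × 1.112 × 14.7² = 120.1 Pa.
CL = 2W/(ρv²S) = 2×257.02/(1.112×14.7²×1.94) = 1.103.
CD = 0.0251 + 0.0468 × 1.103² = 0.08201.
D = q·S·CD = 120.1 × 1.94 × 0.08201 = 19.11 N

D = 19.1 N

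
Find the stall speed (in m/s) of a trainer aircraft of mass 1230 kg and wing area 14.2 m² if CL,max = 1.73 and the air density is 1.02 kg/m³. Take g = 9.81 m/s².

V_stall = 31 m/s

At stall, lift equals weight: L = W = m·g = 1230 × 9.81 = 12070 N.
V_stall = √(2W/(ρ·S·CL,max)) = √(2 × 12070 / (1.02 × 14.2 × 1.73))
V_stall = √963.1 = 31 m/s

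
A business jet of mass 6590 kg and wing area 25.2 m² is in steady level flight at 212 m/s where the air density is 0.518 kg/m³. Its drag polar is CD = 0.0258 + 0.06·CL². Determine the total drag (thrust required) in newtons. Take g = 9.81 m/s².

In steady level flight, lift balances weight: W = mg = 6590 × 9.81 = 64648 N.
q = ½ρv² = ½ × 0.518 × 212² = 11640 Pa.
CL = W/(q·S) = 64648 / (11640 × 25.2) = 0.2204.
CD = 0.0258 + 0.06 × 0.2204² = 0.02871.
D = q·S·CD = 11640 × 25.2 × 0.02871 = 8423 N

D = 8420 N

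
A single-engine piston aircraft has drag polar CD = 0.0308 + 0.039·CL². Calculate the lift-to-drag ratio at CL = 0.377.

CD = 0.0308 + 0.039 × 0.377² = 0.03634
L/D = CL/CD = 0.377 / 0.03634 = 10.4

L/D = 10.4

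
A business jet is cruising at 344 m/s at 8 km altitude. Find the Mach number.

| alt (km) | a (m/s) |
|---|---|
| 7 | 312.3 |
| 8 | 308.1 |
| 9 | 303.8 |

M = 1.12

At 8 km, from the table: a = 308.1 m/s.
M = v/a = 344 / 308.1 = 1.12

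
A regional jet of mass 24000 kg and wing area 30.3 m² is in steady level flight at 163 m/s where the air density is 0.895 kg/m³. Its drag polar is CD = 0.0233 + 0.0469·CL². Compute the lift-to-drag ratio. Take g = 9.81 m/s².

Weight W = mg = 24000 × 9.81 = 2.3544×10^5 N; in level flight L = W.
q = ½ρv² = ½ × 0.895 × 163² = 11890 Pa.
CL = W/(q·S) = 2.3544×10^5 / (11890 × 30.3) = 0.6535.
CD = 0.0233 + 0.0469 × 0.6535² = 0.04333.
L/D = CL/CD = 0.6535 / 0.04333 = 15.1

L/D = 15.1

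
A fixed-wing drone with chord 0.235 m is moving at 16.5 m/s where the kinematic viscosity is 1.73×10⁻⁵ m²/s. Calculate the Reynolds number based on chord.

Re = 2.24×10^5

Re = v·c/ν = 16.5 × 0.235 / (1.73×10⁻⁵) = 2.24×10^5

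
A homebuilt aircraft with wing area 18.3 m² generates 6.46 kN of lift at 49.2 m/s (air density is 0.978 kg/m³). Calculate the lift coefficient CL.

CL = 0.298

From L = ½ρv²S·CL, rearranging gives CL = 2L/(ρv²S).
CL = 2 × 6460 / (0.978 × 49.2² × 18.3) = 0.298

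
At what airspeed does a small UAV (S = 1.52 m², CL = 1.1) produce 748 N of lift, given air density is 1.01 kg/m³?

v = 29.8 m/s

L = ½ρv²S·CL ⇒ v = √(2L/(ρ·S·CL))
v = √(2 × 748 / (1.01 × 1.52 × 1.1)) = √885.9 = 29.8 m/s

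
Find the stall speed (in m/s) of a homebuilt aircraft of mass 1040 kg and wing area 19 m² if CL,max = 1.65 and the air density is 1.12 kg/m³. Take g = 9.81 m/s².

V_stall = 24.1 m/s

Weight W = mg = 1040 × 9.81 = 10200 N.
V_stall = √(2W/(ρ·S·CL,max)) = √(2 × 10200 / (1.12 × 19 × 1.65))
V_stall = √581.1 = 24.1 m/s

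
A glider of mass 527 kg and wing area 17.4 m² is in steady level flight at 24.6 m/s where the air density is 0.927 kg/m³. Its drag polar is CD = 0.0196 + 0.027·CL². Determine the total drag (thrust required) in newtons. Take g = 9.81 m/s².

D = 244 N

Level flight ⇒ L = W = m·g = 527 × 9.81 = 5169.9 N.
Dynamic pressure q = 0.5 × 0.927 × 24.6² = 280.5 Pa.
CL = W/(q·S) = 5169.9 / (280.5 × 17.4) = 1.059.
CD = 0.0196 + 0.027 × 1.059² = 0.0499.
D = q·S·CD = 280.5 × 17.4 × 0.0499 = 243.5 N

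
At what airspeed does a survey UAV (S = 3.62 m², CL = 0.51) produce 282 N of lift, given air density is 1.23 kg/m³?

L = ½ρv²S·CL ⇒ v = √(2L/(ρ·S·CL))
v = √(2 × 282 / (1.23 × 3.62 × 0.51)) = √248.4 = 15.8 m/s

v = 15.8 m/s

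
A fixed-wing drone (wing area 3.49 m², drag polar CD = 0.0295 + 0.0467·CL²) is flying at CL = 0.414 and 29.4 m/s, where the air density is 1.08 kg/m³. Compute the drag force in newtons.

CD = 0.0295 + 0.0467 × 0.414² = 0.0375
D = ½ρv²S·CD = ½ × 1.08 × 29.4² × 3.49 × 0.0375 = 61.1 N

D = 61.1 N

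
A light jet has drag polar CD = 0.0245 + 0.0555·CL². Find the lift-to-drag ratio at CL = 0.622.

L/D = 13.5

CD = 0.0245 + 0.0555 × 0.622² = 0.04597
L/D = CL/CD = 0.622 / 0.04597 = 13.5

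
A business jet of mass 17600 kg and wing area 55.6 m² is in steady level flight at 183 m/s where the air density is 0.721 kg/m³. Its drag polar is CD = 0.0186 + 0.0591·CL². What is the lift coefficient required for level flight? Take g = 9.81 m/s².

CL = 0.257

In steady level flight, lift balances weight: W = mg = 17600 × 9.81 = 1.7266×10^5 N.
Dynamic pressure q = 0.5 × 0.721 × 183² = 12070 Pa.
CL = 2W/(ρv²S) = 2×1.7266×10^5/(0.721×183²×55.6) = 0.2572.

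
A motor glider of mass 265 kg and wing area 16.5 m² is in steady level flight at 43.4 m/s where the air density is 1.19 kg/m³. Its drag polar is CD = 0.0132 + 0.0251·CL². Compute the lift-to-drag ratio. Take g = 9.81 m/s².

Weight W = mg = 265 × 9.81 = 2599.7 N; in level flight L = W.
q = ½ρv² = ½ × 1.19 × 43.4² = 1121 Pa.
CL = 2W/(ρv²S) = 2×2599.7/(1.19×43.4²×16.5) = 0.1406.
CD = 0.0132 + 0.0251 × 0.1406² = 0.0137.
L/D = CL/CD = 0.1406 / 0.0137 = 10.3

L/D = 10.3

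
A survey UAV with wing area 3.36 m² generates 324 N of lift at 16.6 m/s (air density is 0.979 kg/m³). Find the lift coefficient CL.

From L = ½ρv²S·CL, rearranging gives CL = 2L/(ρv²S).
CL = 2 × 324 / (0.979 × 16.6² × 3.36) = 0.715

CL = 0.715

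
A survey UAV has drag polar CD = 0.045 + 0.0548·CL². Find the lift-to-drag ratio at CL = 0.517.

CD = 0.045 + 0.0548 × 0.517² = 0.05965
L/D = CL/CD = 0.517 / 0.05965 = 8.67

L/D = 8.67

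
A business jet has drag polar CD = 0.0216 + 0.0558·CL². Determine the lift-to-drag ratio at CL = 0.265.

CD = 0.0216 + 0.0558 × 0.265² = 0.02552
L/D = CL/CD = 0.265 / 0.02552 = 10.4

L/D = 10.4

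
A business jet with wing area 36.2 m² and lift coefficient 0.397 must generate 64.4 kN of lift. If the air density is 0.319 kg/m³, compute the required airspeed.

L = ½ρv²S·CL ⇒ v = √(2L/(ρ·S·CL))
v = √(2 × 64400 / (0.319 × 36.2 × 0.397)) = √28090 = 168 m/s

v = 168 m/s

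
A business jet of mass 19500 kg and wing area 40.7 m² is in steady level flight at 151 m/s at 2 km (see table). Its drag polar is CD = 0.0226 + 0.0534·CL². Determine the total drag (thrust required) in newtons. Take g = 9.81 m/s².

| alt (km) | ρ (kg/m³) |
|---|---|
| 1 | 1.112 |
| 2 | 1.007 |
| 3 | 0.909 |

At 2 km, from the table: ρ = 1.007 kg/m³.
In steady level flight, lift balances weight: W = mg = 19500 × 9.81 = 1.913×10^5 N.
Dynamic pressure q = 0.5 × 1.007 × 151² = 11480 Pa.
CL = 2W/(ρv²S) = 2×1.913×10^5/(1.007×151²×40.7) = 0.4094.
CD = 0.0226 + 0.0534 × 0.4094² = 0.03155.
D = q·S·CD = 11480 × 40.7 × 0.03155 = 14740 N

D = 14700 N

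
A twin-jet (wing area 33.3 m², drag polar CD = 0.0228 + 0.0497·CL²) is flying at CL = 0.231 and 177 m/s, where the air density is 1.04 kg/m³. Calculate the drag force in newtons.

CD = 0.0228 + 0.0497 × 0.231² = 0.02545
D = ½ρv²S·CD = ½ × 1.04 × 177² × 33.3 × 0.02545 = 13800 N

D = 13800 N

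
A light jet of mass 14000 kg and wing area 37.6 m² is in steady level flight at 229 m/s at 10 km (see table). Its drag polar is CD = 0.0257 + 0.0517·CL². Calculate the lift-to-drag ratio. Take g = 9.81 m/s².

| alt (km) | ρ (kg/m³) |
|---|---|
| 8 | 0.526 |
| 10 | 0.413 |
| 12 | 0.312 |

At 10 km, from the table: ρ = 0.413 kg/m³.
In steady level flight, lift balances weight: W = mg = 14000 × 9.81 = 1.3734×10^5 N.
Dynamic pressure q = 0.5 × 0.413 × 229² = 10830 Pa.
Required CL = L/(qS) = 1.3734×10^5/(10830·37.6) = 0.3373.
CD = 0.0257 + 0.0517 × 0.3373² = 0.03158.
L/D = CL/CD = 0.3373 / 0.03158 = 10.7

L/D = 10.7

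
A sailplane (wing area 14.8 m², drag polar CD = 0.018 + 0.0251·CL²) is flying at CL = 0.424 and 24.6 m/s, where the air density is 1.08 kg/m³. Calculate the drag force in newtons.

CD = 0.018 + 0.0251 × 0.424² = 0.02251
D = ½ρv²S·CD = ½ × 1.08 × 24.6² × 14.8 × 0.02251 = 109 N

D = 109 N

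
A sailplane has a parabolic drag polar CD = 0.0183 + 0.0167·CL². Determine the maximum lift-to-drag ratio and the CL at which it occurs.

For CD = CD0 + K·CL², (L/D)max occurs at CL* = √(CD0/K) and equals 1/(2√(K·CD0)).
(L/D)max = 1/(2√(0.0167 × 0.0183)) = 1/(2 × 0.01748) = 28.6
CL* = √(0.0183/0.0167) = 1.05

(L/D)max = 28.6, at CL = 1.05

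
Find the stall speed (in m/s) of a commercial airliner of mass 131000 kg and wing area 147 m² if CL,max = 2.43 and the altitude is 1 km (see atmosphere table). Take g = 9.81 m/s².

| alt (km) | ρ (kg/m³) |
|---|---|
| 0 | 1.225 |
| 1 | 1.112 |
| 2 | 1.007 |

At 1 km, from the table: ρ = 1.112 kg/m³.
Weight W = mg = 131000 × 9.81 = 1.285×10^6 N.
From L = ½ρV²S·CL,max = W: V_stall = √(2W/(ρSCL,max)) = √(2·1.285×10^6/(1.112·147·2.43))
V_stall = √6471 = 80.4 m/s

V_stall = 80.4 m/s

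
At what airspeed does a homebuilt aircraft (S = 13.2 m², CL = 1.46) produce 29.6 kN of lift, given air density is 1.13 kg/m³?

L = ½ρv²S·CL ⇒ v = √(2L/(ρ·S·CL))
v = √(2 × 29600 / (1.13 × 13.2 × 1.46)) = √2718 = 52.1 m/s

v = 52.1 m/s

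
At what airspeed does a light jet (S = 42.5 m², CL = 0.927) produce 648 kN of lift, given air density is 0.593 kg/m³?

L = ½ρv²S·CL ⇒ v = √(2L/(ρ·S·CL))
v = √(2 × 6.48×10^5 / (0.593 × 42.5 × 0.927)) = √55470 = 236 m/s

v = 236 m/s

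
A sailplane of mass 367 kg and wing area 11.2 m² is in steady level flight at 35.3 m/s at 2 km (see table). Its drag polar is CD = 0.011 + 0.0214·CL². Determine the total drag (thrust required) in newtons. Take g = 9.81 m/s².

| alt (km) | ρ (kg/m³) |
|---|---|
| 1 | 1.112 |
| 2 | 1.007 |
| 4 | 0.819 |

At 2 km, from the table: ρ = 1.007 kg/m³.
Level flight ⇒ L = W = m·g = 367 × 9.81 = 3600.3 N.
Dynamic pressure q = 0.5 × 1.007 × 35.3² = 627.4 Pa.
CL = W/(q·S) = 3600.3 / (627.4 × 11.2) = 0.5124.
CD = 0.011 + 0.0214 × 0.5124² = 0.01662.
D = q·S·CD = 627.4 × 11.2 × 0.01662 = 116.8 N

D = 117 N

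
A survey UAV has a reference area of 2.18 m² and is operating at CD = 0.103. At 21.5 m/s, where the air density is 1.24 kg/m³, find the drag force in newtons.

Dynamic pressure q = ½ρv² = ½ × 1.24 × 21.5² = 286.6 Pa.
D = q·S·CD = 286.6 × 2.18 × 0.103 = 64.4 N

D = 64.4 N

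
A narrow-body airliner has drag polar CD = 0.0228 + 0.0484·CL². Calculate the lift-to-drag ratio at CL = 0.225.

L/D = 8.91

CD = 0.0228 + 0.0484 × 0.225² = 0.02525
L/D = CL/CD = 0.225 / 0.02525 = 8.91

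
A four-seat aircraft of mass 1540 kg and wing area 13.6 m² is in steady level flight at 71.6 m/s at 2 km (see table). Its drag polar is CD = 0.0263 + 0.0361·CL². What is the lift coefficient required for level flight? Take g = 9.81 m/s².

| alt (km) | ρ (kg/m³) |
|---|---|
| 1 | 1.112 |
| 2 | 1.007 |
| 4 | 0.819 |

CL = 0.43

At 2 km, from the table: ρ = 1.007 kg/m³.
Weight W = mg = 1540 × 9.81 = 15107 N; in level flight L = W.
Dynamic pressure q = 0.5 × 1.007 × 71.6² = 2581 Pa.
CL = W/(q·S) = 15107 / (2581 × 13.6) = 0.4304.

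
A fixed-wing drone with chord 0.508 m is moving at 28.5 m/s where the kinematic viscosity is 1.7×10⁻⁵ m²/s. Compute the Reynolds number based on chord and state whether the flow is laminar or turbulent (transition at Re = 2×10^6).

Re = 8.52×10^5 (laminar)

Re = v·c/ν = 28.5 × 0.508 / (1.7×10⁻⁵) = 8.52×10^5
Since 8.52×10^5 < 2×10^6, the flow is laminar.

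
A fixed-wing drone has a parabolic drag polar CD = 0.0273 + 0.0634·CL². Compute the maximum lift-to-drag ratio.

(L/D)max = 12

For CD = CD0 + K·CL², (L/D)max occurs at CL* = √(CD0/K) and equals 1/(2√(K·CD0)).
(L/D)max = 1/(2√(0.0634 × 0.0273)) = 1/(2 × 0.0416) = 12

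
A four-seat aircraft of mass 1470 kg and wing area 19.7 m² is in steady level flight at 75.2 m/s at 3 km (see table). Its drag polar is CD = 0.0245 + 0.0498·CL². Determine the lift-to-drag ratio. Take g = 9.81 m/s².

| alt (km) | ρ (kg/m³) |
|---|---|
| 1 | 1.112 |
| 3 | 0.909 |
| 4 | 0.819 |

At 3 km, from the table: ρ = 0.909 kg/m³.
Level flight ⇒ L = W = m·g = 1470 × 9.81 = 14421 N.
q = ½ρv² = ½ × 0.909 × 75.2² = 2570 Pa.
Required CL = L/(qS) = 14421/(2570·19.7) = 0.2848.
CD = 0.0245 + 0.0498 × 0.2848² = 0.02854.
L/D = CL/CD = 0.2848 / 0.02854 = 9.98

L/D = 9.98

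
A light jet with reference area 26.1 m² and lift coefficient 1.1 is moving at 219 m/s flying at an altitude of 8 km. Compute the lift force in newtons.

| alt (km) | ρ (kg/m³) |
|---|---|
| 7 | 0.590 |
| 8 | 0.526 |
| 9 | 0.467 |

L = 3.62×10^5 N

At 8 km, from the table: ρ = 0.526 kg/m³.
L = ½ρv²S·CL = ½ × 0.526 × 219² × 26.1 × 1.1 = 3.62×10^5 N ≈ 362 kN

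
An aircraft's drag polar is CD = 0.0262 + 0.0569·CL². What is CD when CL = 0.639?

CD = 0.0494

CD = 0.0262 + 0.0569 × 0.639² = 0.0262 + 0.02323 = 0.0494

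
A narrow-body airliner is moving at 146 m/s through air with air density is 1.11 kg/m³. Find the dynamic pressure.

q = 11800 Pa

q = ½ρv² = ½ × 1.11 × 146² = 11800 Pa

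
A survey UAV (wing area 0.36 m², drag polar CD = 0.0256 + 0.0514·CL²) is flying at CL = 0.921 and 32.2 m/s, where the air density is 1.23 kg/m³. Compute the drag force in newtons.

CD = 0.0256 + 0.0514 × 0.921² = 0.0692
D = ½ρv²S·CD = ½ × 1.23 × 32.2² × 0.36 × 0.0692 = 15.9 N

D = 15.9 N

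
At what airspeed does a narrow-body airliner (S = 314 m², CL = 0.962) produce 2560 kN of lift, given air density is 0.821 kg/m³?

v = 144 m/s

L = ½ρv²S·CL ⇒ v = √(2L/(ρ·S·CL))
v = √(2 × 2.56×10^6 / (0.821 × 314 × 0.962)) = √20650 = 144 m/s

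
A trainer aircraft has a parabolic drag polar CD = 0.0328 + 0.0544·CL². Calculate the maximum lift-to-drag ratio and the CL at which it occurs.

(L/D)max = 11.8, at CL = 0.776

For CD = CD0 + K·CL², (L/D)max occurs at CL* = √(CD0/K) and equals 1/(2√(K·CD0)).
(L/D)max = 1/(2√(0.0544 × 0.0328)) = 1/(2 × 0.04224) = 11.8
CL* = √(0.0328/0.0544) = 0.776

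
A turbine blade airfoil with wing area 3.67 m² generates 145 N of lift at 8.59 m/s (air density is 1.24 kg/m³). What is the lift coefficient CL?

From L = ½ρv²S·CL, rearranging gives CL = 2L/(ρv²S).
CL = 2 × 145 / (1.24 × 8.59² × 3.67) = 0.864

CL = 0.864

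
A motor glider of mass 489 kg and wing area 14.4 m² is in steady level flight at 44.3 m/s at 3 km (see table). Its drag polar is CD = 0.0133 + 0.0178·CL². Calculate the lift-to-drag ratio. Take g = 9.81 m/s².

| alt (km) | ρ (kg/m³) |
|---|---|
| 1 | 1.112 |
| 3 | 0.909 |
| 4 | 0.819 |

At 3 km, from the table: ρ = 0.909 kg/m³.
Level flight ⇒ L = W = m·g = 489 × 9.81 = 4797.1 N.
q = ½ρv² = ½ × 0.909 × 44.3² = 892 Pa.
CL = 2W/(ρv²S) = 2×4797.1/(0.909×44.3²×14.4) = 0.3735.
CD = 0.0133 + 0.0178 × 0.3735² = 0.01578.
L/D = CL/CD = 0.3735 / 0.01578 = 23.7

L/D = 23.7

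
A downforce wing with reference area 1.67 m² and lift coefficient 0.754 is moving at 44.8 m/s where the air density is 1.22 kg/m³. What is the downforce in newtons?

Dynamic pressure q = ½ρv² = ½ × 1.22 × 44.8² = 1224 Pa.
L = q·S·CL = 1224 × 1.67 × 0.754 = 1540 N

L = 1540 N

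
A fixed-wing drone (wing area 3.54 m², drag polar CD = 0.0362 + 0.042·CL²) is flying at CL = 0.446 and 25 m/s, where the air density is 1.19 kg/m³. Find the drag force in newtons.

D = 58.7 N

CD = 0.0362 + 0.042 × 0.446² = 0.04455
D = ½ρv²S·CD = ½ × 1.19 × 25² × 3.54 × 0.04455 = 58.7 N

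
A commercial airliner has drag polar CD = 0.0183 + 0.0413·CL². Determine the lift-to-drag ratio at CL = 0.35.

CD = 0.0183 + 0.0413 × 0.35² = 0.02336
L/D = CL/CD = 0.35 / 0.02336 = 15

L/D = 15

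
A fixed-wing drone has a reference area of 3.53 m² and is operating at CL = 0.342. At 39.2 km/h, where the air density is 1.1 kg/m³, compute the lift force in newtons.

Convert speed: v = 39.2 km/h ÷ 3.6 = 10.89 m/s.
Dynamic pressure q = ½ρv² = ½ × 1.1 × 10.89² = 65.21 Pa.
L = q·S·CL = 65.21 × 3.53 × 0.342 = 78.7 N

L = 78.7 N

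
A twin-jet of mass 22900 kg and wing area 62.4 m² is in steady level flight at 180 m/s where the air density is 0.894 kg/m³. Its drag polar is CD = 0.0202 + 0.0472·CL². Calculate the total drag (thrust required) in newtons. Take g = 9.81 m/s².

D = 20900 N

Weight W = mg = 22900 × 9.81 = 2.2465×10^5 N; in level flight L = W.
q = ½ρv² = ½ × 0.894 × 180² = 14480 Pa.
Required CL = L/(qS) = 2.2465×10^5/(14480·62.4) = 0.2486.
CD = 0.0202 + 0.0472 × 0.2486² = 0.02312.
D = q·S·CD = 14480 × 62.4 × 0.02312 = 20890 N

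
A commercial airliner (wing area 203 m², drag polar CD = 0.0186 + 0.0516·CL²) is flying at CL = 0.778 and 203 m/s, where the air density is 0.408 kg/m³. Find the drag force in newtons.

CD = 0.0186 + 0.0516 × 0.778² = 0.04983
D = ½ρv²S·CD = ½ × 0.408 × 203² × 203 × 0.04983 = 85000 N

D = 85000 N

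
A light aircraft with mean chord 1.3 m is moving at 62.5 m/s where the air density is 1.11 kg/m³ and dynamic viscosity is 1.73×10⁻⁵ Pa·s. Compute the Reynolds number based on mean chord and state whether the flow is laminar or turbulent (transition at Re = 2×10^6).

Re = ρ·v·c/μ = 1.11 × 62.5 × 1.3 / (1.73×10⁻⁵) = 5.21×10^6
Since 5.21×10^6 > 2×10^6, the flow is turbulent.

Re = 5.21×10^6 (turbulent)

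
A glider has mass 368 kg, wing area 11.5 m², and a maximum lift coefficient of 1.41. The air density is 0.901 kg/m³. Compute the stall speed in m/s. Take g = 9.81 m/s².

V_stall = 22.2 m/s

At stall, lift equals weight: L = W = m·g = 368 × 9.81 = 3610 N.
From L = ½ρV²S·CL,max = W: V_stall = √(2W/(ρSCL,max)) = √(2·3610/(0.901·11.5·1.41))
V_stall = √494.2 = 22.2 m/s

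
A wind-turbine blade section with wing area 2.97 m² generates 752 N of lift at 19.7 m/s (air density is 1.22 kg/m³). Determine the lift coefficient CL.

CL = 1.07

From L = ½ρv²S·CL, rearranging gives CL = 2L/(ρv²S).
CL = 2 × 752 / (1.22 × 19.7² × 2.97) = 1.07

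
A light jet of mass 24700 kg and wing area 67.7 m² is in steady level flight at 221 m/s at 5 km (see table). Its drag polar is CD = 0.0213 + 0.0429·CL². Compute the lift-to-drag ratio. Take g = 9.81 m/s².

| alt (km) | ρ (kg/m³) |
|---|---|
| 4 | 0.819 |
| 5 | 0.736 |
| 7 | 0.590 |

At 5 km, from the table: ρ = 0.736 kg/m³.
Level flight ⇒ L = W = m·g = 24700 × 9.81 = 2.4231×10^5 N.
Dynamic pressure q = 0.5 × 0.736 × 221² = 17970 Pa.
Required CL = L/(qS) = 2.4231×10^5/(17970·67.7) = 0.1991.
CD = 0.0213 + 0.0429 × 0.1991² = 0.023.
L/D = CL/CD = 0.1991 / 0.023 = 8.66

L/D = 8.66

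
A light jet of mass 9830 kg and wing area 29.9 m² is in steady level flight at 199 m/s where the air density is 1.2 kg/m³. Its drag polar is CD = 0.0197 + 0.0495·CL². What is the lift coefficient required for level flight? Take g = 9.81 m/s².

Weight W = mg = 9830 × 9.81 = 96432 N; in level flight L = W.
q = ½ρv² = ½ × 1.2 × 199² = 23760 Pa.
CL = W/(q·S) = 96432 / (23760 × 29.9) = 0.1357.

CL = 0.136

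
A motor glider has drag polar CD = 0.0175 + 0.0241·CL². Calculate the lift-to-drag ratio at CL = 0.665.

CD = 0.0175 + 0.0241 × 0.665² = 0.02816
L/D = CL/CD = 0.665 / 0.02816 = 23.6

L/D = 23.6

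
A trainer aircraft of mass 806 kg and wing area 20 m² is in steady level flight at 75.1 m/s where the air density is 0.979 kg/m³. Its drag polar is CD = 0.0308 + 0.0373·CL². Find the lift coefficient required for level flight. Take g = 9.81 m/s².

Weight W = mg = 806 × 9.81 = 7906.9 N; in level flight L = W.
Dynamic pressure q = 0.5 × 0.979 × 75.1² = 2761 Pa.
CL = 2W/(ρv²S) = 2×7906.9/(0.979×75.1²×20) = 0.1432.

CL = 0.143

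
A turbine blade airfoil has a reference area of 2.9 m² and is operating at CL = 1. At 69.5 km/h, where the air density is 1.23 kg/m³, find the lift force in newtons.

Convert speed: v = 69.5 km/h ÷ 3.6 = 19.31 m/s.
Dynamic pressure q = ½ρv² = ½ × 1.23 × 19.31² = 229.2 Pa.
L = q·S·CL = 229.2 × 2.9 × 1 = 665 N

L = 665 N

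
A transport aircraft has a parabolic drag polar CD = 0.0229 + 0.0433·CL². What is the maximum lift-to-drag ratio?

(L/D)max = 15.9

For CD = CD0 + K·CL², (L/D)max occurs at CL* = √(CD0/K) and equals 1/(2√(K·CD0)).
(L/D)max = 1/(2√(0.0433 × 0.0229)) = 1/(2 × 0.03149) = 15.9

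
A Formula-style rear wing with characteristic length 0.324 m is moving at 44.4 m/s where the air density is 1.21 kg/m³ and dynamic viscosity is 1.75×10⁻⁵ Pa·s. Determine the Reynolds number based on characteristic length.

Re = 9.95×10^5

Re = ρ·v·c/μ = 1.21 × 44.4 × 0.324 / (1.75×10⁻⁵) = 9.95×10^5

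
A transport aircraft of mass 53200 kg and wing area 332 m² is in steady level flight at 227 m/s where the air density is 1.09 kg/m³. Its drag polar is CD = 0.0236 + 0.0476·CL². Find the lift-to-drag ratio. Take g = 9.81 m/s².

Weight W = mg = 53200 × 9.81 = 5.2189×10^5 N; in level flight L = W.
q = ½ρv² = ½ × 1.09 × 227² = 28080 Pa.
CL = W/(q·S) = 5.2189×10^5 / (28080 × 332) = 0.05598.
CD = 0.0236 + 0.0476 × 0.05598² = 0.02375.
L/D = CL/CD = 0.05598 / 0.02375 = 2.36

L/D = 2.36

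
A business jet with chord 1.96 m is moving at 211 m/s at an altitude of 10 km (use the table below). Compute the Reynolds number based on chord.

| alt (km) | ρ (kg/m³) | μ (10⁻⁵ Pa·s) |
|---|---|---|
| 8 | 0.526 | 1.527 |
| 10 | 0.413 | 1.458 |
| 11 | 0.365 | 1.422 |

At 10 km, from the table: ρ = 0.413 kg/m³, μ = 1.458×10⁻⁵ Pa·s.
Re = ρ·v·c/μ = 0.413 × 211 × 1.96 / (1.458×10⁻⁵) = 1.17×10^7

Re = 1.17×10^7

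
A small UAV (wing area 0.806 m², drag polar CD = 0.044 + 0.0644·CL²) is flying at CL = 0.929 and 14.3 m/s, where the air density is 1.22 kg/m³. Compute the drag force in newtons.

CD = 0.044 + 0.0644 × 0.929² = 0.09958
D = ½ρv²S·CD = ½ × 1.22 × 14.3² × 0.806 × 0.09958 = 10 N

D = 10 N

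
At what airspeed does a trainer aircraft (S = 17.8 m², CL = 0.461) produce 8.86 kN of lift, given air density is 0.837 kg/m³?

L = ½ρv²S·CL ⇒ v = √(2L/(ρ·S·CL))
v = √(2 × 8860 / (0.837 × 17.8 × 0.461)) = √2580 = 50.8 m/s

v = 50.8 m/s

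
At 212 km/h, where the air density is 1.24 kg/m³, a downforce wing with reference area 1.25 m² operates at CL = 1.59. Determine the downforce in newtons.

L = 4270 N

Convert speed: v = 212 km/h ÷ 3.6 = 58.89 m/s.
L = ½ρv²S·CL = ½ × 1.24 × 58.89² × 1.25 × 1.59 = 4270 N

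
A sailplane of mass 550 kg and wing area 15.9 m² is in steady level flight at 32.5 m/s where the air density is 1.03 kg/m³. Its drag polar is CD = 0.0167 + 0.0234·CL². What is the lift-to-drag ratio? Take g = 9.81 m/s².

L/D = 24.2

Weight W = mg = 550 × 9.81 = 5395.5 N; in level flight L = W.
q = ½ρv² = ½ × 1.03 × 32.5² = 544 Pa.
Required CL = L/(qS) = 5395.5/(544·15.9) = 0.6238.
CD = 0.0167 + 0.0234 × 0.6238² = 0.02581.
L/D = CL/CD = 0.6238 / 0.02581 = 24.2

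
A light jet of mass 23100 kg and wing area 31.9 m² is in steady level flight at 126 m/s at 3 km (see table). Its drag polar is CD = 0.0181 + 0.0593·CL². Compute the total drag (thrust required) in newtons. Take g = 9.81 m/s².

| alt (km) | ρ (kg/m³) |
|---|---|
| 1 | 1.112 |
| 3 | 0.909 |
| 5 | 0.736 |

At 3 km, from the table: ρ = 0.909 kg/m³.
Level flight ⇒ L = W = m·g = 23100 × 9.81 = 2.2661×10^5 N.
q = ½ρv² = ½ × 0.909 × 126² = 7216 Pa.
CL = 2W/(ρv²S) = 2×2.2661×10^5/(0.909×126²×31.9) = 0.9845.
CD = 0.0181 + 0.0593 × 0.9845² = 0.07558.
D = q·S·CD = 7216 × 31.9 × 0.07558 = 17400 N

D = 17400 N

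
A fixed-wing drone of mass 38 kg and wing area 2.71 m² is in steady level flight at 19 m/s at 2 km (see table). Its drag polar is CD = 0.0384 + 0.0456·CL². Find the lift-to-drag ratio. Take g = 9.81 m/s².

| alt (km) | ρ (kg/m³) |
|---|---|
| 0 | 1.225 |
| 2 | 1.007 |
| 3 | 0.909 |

At 2 km, from the table: ρ = 1.007 kg/m³.
Weight W = mg = 38 × 9.81 = 372.78 N; in level flight L = W.
Dynamic pressure q = 0.5 × 1.007 × 19² = 181.8 Pa.
CL = 2W/(ρv²S) = 2×372.78/(1.007×19²×2.71) = 0.7568.
CD = 0.0384 + 0.0456 × 0.7568² = 0.06452.
L/D = CL/CD = 0.7568 / 0.06452 = 11.7

L/D = 11.7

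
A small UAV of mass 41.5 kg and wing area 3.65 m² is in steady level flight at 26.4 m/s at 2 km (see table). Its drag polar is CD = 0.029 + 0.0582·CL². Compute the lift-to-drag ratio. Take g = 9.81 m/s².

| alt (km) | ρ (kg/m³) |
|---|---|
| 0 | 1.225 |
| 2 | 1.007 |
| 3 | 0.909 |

At 2 km, from the table: ρ = 1.007 kg/m³.
Weight W = mg = 41.5 × 9.81 = 407.12 N; in level flight L = W.
q = ½ρv² = ½ × 1.007 × 26.4² = 350.9 Pa.
Required CL = L/(qS) = 407.12/(350.9·3.65) = 0.3178.
CD = 0.029 + 0.0582 × 0.3178² = 0.03488.
L/D = CL/CD = 0.3178 / 0.03488 = 9.11

L/D = 9.11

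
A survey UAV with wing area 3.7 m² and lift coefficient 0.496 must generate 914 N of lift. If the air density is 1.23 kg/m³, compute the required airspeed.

L = ½ρv²S·CL ⇒ v = √(2L/(ρ·S·CL))
v = √(2 × 914 / (1.23 × 3.7 × 0.496)) = √809.8 = 28.5 m/s

v = 28.5 m/s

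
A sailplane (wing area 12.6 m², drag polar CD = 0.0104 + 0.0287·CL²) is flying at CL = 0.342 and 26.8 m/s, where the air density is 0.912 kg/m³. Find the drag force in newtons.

CD = 0.0104 + 0.0287 × 0.342² = 0.01376
D = ½ρv²S·CD = ½ × 0.912 × 26.8² × 12.6 × 0.01376 = 56.8 N

D = 56.8 N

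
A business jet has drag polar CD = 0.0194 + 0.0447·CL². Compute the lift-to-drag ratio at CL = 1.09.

CD = 0.0194 + 0.0447 × 1.09² = 0.07251
L/D = CL/CD = 1.09 / 0.07251 = 15

L/D = 15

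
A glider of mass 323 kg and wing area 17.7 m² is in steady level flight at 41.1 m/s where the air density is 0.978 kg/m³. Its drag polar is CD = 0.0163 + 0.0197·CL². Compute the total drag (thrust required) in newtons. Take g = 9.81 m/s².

Weight W = mg = 323 × 9.81 = 3168.6 N; in level flight L = W.
Dynamic pressure q = 0.5 × 0.978 × 41.1² = 826 Pa.
CL = 2W/(ρv²S) = 2×3168.6/(0.978×41.1²×17.7) = 0.2167.
CD = 0.0163 + 0.0197 × 0.2167² = 0.01723.
D = q·S·CD = 826 × 17.7 × 0.01723 = 251.8 N

D = 252 N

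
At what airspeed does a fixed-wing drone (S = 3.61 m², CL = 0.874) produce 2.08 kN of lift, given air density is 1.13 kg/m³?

L = ½ρv²S·CL ⇒ v = √(2L/(ρ·S·CL))
v = √(2 × 2080 / (1.13 × 3.61 × 0.874)) = √1167 = 34.2 m/s

v = 34.2 m/s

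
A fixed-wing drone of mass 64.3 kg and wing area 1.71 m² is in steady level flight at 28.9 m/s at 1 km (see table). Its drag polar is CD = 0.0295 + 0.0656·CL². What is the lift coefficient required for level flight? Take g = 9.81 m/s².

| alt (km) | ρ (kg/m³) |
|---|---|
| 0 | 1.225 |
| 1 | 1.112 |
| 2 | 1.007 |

At 1 km, from the table: ρ = 1.112 kg/m³.
In steady level flight, lift balances weight: W = mg = 64.3 × 9.81 = 630.78 N.
Dynamic pressure q = 0.5 × 1.112 × 28.9² = 464.4 Pa.
CL = 2W/(ρv²S) = 2×630.78/(1.112×28.9²×1.71) = 0.7944.

CL = 0.794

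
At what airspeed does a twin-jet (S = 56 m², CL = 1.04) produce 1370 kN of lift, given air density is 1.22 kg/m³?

v = 196 m/s

L = ½ρv²S·CL ⇒ v = √(2L/(ρ·S·CL))
v = √(2 × 1.37×10^6 / (1.22 × 56 × 1.04)) = √38560 = 196 m/s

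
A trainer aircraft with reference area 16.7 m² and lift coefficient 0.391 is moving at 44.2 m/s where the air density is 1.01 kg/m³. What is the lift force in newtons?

L = 6440 N

Dynamic pressure q = ½ρv² = ½ × 1.01 × 44.2² = 986.6 Pa.
L = q·S·CL = 986.6 × 16.7 × 0.391 = 6440 N ≈ 6.44 kN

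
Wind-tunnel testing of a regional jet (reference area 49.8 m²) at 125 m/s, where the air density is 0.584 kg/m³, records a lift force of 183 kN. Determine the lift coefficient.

From L = ½ρv²S·CL, rearranging gives CL = 2L/(ρv²S).
CL = 2 × 1.83×10^5 / (0.584 × 125² × 49.8) = 0.805

CL = 0.805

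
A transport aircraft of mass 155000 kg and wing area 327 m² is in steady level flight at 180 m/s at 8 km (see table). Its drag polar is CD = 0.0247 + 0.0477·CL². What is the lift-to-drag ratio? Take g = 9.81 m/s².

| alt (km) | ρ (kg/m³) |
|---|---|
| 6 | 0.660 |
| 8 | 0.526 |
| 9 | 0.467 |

At 8 km, from the table: ρ = 0.526 kg/m³.
In steady level flight, lift balances weight: W = mg = 155000 × 9.81 = 1.5206×10^6 N.
q = ½ρv² = ½ × 0.526 × 180² = 8521 Pa.
Required CL = L/(qS) = 1.5206×10^6/(8521·327) = 0.5457.
CD = 0.0247 + 0.0477 × 0.5457² = 0.0389.
L/D = CL/CD = 0.5457 / 0.0389 = 14

L/D = 14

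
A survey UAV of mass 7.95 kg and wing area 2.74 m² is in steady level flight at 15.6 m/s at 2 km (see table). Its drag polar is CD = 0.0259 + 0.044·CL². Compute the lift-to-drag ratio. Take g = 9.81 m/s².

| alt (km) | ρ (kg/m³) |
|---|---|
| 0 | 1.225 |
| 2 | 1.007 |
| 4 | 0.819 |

At 2 km, from the table: ρ = 1.007 kg/m³.
In steady level flight, lift balances weight: W = mg = 7.95 × 9.81 = 77.99 N.
q = ½ρv² = ½ × 1.007 × 15.6² = 122.5 Pa.
Required CL = L/(qS) = 77.99/(122.5·2.74) = 0.2323.
CD = 0.0259 + 0.044 × 0.2323² = 0.02827.
L/D = CL/CD = 0.2323 / 0.02827 = 8.22

L/D = 8.22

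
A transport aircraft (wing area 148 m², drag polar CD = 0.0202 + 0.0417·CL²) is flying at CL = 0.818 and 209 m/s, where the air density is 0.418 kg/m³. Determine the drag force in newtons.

CD = 0.0202 + 0.0417 × 0.818² = 0.0481
D = ½ρv²S·CD = ½ × 0.418 × 209² × 148 × 0.0481 = 65000 N

D = 65000 N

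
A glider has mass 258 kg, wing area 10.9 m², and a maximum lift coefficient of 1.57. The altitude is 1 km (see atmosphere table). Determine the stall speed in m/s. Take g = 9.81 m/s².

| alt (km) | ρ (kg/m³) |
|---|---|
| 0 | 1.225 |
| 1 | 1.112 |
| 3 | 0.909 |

At 1 km, from the table: ρ = 1.112 kg/m³.
Weight W = mg = 258 × 9.81 = 2531 N.
From L = ½ρV²S·CL,max = W: V_stall = √(2W/(ρSCL,max)) = √(2·2531/(1.112·10.9·1.57))
V_stall = √266 = 16.3 m/s

V_stall = 16.3 m/s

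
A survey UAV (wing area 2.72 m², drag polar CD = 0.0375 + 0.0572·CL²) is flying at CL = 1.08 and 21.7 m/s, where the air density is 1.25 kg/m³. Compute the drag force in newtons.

D = 83.4 N

CD = 0.0375 + 0.0572 × 1.08² = 0.1042
D = ½ρv²S·CD = ½ × 1.25 × 21.7² × 2.72 × 0.1042 = 83.4 N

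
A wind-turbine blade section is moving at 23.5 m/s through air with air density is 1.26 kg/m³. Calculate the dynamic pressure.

q = 348 Pa

q = ½ρv² = ½ × 1.26 × 23.5² = 348 Pa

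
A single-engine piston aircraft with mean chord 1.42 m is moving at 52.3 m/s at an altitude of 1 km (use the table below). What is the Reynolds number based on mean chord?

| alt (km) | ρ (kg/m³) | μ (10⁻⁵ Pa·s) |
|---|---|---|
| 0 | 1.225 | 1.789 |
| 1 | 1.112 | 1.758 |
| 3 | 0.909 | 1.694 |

At 1 km, from the table: ρ = 1.112 kg/m³, μ = 1.758×10⁻⁵ Pa·s.
Re = ρ·v·c/μ = 1.112 × 52.3 × 1.42 / (1.758×10⁻⁵) = 4.7×10^6

Re = 4.7×10^6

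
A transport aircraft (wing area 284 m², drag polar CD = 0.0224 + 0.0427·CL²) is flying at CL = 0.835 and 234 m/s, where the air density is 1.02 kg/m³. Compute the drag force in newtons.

CD = 0.0224 + 0.0427 × 0.835² = 0.05217
D = ½ρv²S·CD = ½ × 1.02 × 234² × 284 × 0.05217 = 4.14×10^5 N

D = 4.14×10^5 N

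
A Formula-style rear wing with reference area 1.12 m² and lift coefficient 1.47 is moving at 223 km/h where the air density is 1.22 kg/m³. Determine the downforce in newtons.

Convert speed: v = 223 km/h ÷ 3.6 = 61.94 m/s.
Dynamic pressure q = ½ρv² = ½ × 1.22 × 61.94² = 2341 Pa.
L = q·S·CL = 2341 × 1.12 × 1.47 = 3850 N

L = 3850 N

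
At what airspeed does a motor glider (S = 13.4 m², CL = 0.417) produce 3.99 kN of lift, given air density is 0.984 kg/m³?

v = 38.1 m/s

L = ½ρv²S·CL ⇒ v = √(2L/(ρ·S·CL))
v = √(2 × 3990 / (0.984 × 13.4 × 0.417)) = √1451 = 38.1 m/s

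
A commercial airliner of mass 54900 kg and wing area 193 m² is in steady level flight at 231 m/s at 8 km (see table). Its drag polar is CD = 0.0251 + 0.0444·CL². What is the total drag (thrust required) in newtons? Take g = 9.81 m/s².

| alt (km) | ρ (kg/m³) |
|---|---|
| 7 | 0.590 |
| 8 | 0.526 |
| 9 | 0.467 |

At 8 km, from the table: ρ = 0.526 kg/m³.
Level flight ⇒ L = W = m·g = 54900 × 9.81 = 5.3857×10^5 N.
Dynamic pressure q = 0.5 × 0.526 × 231² = 14030 Pa.
CL = W/(q·S) = 5.3857×10^5 / (14030 × 193) = 0.1988.
CD = 0.0251 + 0.0444 × 0.1988² = 0.02686.
D = q·S·CD = 14030 × 193 × 0.02686 = 72740 N

D = 72700 N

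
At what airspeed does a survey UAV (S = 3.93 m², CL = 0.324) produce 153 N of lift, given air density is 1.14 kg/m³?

L = ½ρv²S·CL ⇒ v = √(2L/(ρ·S·CL))
v = √(2 × 153 / (1.14 × 3.93 × 0.324)) = √210.8 = 14.5 m/s

v = 14.5 m/s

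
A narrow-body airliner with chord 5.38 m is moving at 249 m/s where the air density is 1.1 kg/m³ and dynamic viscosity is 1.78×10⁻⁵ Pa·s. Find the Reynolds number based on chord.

Re = 8.28×10^7

Re = ρ·v·c/μ = 1.1 × 249 × 5.38 / (1.78×10⁻⁵) = 8.28×10^7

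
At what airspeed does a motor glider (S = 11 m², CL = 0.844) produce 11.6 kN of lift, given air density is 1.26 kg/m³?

L = ½ρv²S·CL ⇒ v = √(2L/(ρ·S·CL))
v = √(2 × 11600 / (1.26 × 11 × 0.844)) = √1983 = 44.5 m/s

v = 44.5 m/s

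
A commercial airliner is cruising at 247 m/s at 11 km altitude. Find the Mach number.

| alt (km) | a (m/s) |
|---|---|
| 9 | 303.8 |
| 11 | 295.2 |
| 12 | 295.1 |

M = 0.837

At 11 km, from the table: a = 295.2 m/s.
M = v/a = 247 / 295.2 = 0.837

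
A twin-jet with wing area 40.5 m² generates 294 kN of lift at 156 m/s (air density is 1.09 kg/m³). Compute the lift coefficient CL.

From L = ½ρv²S·CL, rearranging gives CL = 2L/(ρv²S).
CL = 2 × 2.94×10^5 / (1.09 × 156² × 40.5) = 0.547

CL = 0.547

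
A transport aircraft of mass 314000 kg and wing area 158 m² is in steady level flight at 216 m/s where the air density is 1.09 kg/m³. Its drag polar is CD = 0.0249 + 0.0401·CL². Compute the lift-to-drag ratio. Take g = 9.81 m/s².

L/D = 15.8

In steady level flight, lift balances weight: W = mg = 314000 × 9.81 = 3.0803×10^6 N.
Dynamic pressure q = 0.5 × 1.09 × 216² = 25430 Pa.
Required CL = L/(qS) = 3.0803×10^6/(25430·158) = 0.7667.
CD = 0.0249 + 0.0401 × 0.7667² = 0.04847.
L/D = CL/CD = 0.7667 / 0.04847 = 15.8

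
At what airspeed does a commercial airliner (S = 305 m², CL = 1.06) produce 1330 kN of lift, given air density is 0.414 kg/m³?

L = ½ρv²S·CL ⇒ v = √(2L/(ρ·S·CL))
v = √(2 × 1.33×10^6 / (0.414 × 305 × 1.06)) = √19870 = 141 m/s

v = 141 m/s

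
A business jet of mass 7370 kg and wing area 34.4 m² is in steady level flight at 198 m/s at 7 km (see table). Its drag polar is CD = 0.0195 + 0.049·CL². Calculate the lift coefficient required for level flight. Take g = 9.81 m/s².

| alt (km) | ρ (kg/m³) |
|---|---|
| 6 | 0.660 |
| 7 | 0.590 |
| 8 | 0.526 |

At 7 km, from the table: ρ = 0.590 kg/m³.
Level flight ⇒ L = W = m·g = 7370 × 9.81 = 72300 N.
Dynamic pressure q = 0.5 × 0.59 × 198² = 11570 Pa.
Required CL = L/(qS) = 72300/(11570·34.4) = 0.1817.

CL = 0.182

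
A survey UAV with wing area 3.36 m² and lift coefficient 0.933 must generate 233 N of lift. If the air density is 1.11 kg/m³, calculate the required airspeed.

L = ½ρv²S·CL ⇒ v = √(2L/(ρ·S·CL))
v = √(2 × 233 / (1.11 × 3.36 × 0.933)) = √133.9 = 11.6 m/s

v = 11.6 m/s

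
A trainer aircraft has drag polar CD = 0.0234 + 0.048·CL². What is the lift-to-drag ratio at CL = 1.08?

CD = 0.0234 + 0.048 × 1.08² = 0.07939
L/D = CL/CD = 1.08 / 0.07939 = 13.6

L/D = 13.6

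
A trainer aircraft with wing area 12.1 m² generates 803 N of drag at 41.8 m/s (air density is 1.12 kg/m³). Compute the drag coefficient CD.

From D = ½ρv²S·CD, rearranging gives CD = 2D/(ρv²S).
CD = 2 × 803 / (1.12 × 41.8² × 12.1) = 0.0678

CD = 0.0678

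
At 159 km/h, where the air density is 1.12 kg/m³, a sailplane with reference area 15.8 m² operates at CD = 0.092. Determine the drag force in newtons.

D = 1590 N

Convert speed: v = 159 km/h ÷ 3.6 = 44.17 m/s.
Dynamic pressure q = ½ρv² = ½ × 1.12 × 44.17² = 1092 Pa.
D = q·S·CD = 1092 × 15.8 × 0.092 = 1590 N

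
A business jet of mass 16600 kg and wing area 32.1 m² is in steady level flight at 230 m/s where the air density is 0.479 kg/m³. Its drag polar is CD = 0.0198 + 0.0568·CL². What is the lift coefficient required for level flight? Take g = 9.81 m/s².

Weight W = mg = 16600 × 9.81 = 1.6285×10^5 N; in level flight L = W.
Dynamic pressure q = 0.5 × 0.479 × 230² = 12670 Pa.
Required CL = L/(qS) = 1.6285×10^5/(12670·32.1) = 0.4004.

CL = 0.4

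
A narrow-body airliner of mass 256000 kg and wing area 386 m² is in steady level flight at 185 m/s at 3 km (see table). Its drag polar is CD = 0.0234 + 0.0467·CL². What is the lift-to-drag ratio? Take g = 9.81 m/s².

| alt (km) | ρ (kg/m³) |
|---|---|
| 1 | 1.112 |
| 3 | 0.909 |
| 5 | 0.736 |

At 3 km, from the table: ρ = 0.909 kg/m³.
Weight W = mg = 256000 × 9.81 = 2.5114×10^6 N; in level flight L = W.
q = ½ρv² = ½ × 0.909 × 185² = 15560 Pa.
Required CL = L/(qS) = 2.5114×10^6/(15560·386) = 0.4183.
CD = 0.0234 + 0.0467 × 0.4183² = 0.03157.
L/D = CL/CD = 0.4183 / 0.03157 = 13.2

L/D = 13.2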